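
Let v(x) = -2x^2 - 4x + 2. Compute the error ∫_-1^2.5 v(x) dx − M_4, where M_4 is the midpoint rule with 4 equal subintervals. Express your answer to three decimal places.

Exact integral: ∫_-1^2.5 v(x) dx ≈ -14.58333.
M_4 = -14.13671875.
Error ≈ -14.58333 − (-14.13671875) ≈ -0.447.

-0.447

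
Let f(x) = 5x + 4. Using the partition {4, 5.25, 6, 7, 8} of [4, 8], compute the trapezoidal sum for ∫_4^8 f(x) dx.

Subinterval widths: 1.25, 0.75, 1, 1.
f(4) = 24, f(5.25) = 30.25, f(6) = 34, f(7) = 39, f(8) = 44.
On each subinterval the trapezoid contributes (Δx_i/2)·[f(x_{i-1}) + f(x_i)].
Sum = 136.

136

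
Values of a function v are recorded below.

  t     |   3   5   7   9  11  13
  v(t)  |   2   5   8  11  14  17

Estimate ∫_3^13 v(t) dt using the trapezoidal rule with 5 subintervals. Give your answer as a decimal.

Δt = 2.
T_5 = (2/2)·[2 + 2·5 + 2·8 + 2·11 + 2·14 + 17] = 95.

95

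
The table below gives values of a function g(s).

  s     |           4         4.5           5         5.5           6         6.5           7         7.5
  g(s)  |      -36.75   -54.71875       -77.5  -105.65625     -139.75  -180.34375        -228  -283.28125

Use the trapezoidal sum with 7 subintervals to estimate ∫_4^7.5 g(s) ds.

Δs = 0.5.
T_7 = (0.5/2)·[(-36.75) + 2·(-54.71875) + 2·(-77.5) + 2·(-105.65625) + 2·(-139.75) + 2·(-180.34375) + 2·(-228) + (-283.28125)] = -472.9921875.

-472.9921875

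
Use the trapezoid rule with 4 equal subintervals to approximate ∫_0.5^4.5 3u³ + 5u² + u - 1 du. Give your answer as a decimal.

483.5

Δu = (4.5 − 0.5)/4 = 1.
f(0.5) = 1.125, f(1.5) = 21.875, f(2.5) = 79.625, f(3.5) = 192.375, f(4.5) = 378.125.
T_4 = (Δu/2)·[f(u_0) + 2f(u_1) + 2f(u_2) + 2f(u_3) + f(u_4)].
Sum = 483.5.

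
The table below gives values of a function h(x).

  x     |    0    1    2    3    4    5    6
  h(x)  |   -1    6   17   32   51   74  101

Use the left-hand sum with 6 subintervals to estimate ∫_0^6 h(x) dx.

Δx = 1.
Sum = 1·[(-1) + 6 + 17 + 32 + 51 + 74] = 179.

179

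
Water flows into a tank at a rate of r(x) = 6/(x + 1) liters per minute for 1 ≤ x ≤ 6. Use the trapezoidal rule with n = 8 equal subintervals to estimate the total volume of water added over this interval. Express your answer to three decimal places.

7.561

Δx = (6 − 1)/8 = 0.625.
r(1) = 3, r(1.625) = 16/7, r(2.25) = 24/13, r(2.875) = 48/31, r(3.5) = 4/3, r(4.125) = 48/41, r(4.75) = 24/23, r(5.375) = 16/17, r(6) = 6/7.
T_8 = (Δx/2)·[r(x_0) + 2r(x_1) + ... + 2r(x_{7}) + r(x_8)].
Sum ≈ 7.561.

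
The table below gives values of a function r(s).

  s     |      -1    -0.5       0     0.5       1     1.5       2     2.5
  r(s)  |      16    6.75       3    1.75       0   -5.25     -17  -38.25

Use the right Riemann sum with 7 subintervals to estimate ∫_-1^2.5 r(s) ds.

-24.5

Δs = 0.5.
Sum = 0.5·[6.75 + 3 + 1.75 + 0 + (-5.25) + (-17) + (-38.25)] = -24.5.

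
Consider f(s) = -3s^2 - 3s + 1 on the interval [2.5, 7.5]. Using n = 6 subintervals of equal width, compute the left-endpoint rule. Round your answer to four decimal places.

-409.2361

Δs = (7.5 − 2.5)/6 = 5/6.
Left endpoints: 2.5, 10/3, 25/6, 5, 35/6, 20/3.
f(2.5) = -25.25, f(10/3) = -127/3, f(25/6) = -763/12, f(5) = -89, f(35/6) = -1423/12, f(20/3) = -457/3.
Sum = Δs · [f(2.5) + f(10/3) + f(25/6) + ...].
Sum ≈ -409.2361.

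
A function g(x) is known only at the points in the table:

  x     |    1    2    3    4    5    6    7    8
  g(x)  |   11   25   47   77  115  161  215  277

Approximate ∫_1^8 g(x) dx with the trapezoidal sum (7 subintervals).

784

Δx = 1.
T_7 = (1/2)·[11 + 2·25 + 2·47 + 2·77 + 2·115 + 2·161 + 2·215 + 277] = 784.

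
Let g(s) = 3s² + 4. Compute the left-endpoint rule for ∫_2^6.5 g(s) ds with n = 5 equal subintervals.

Δs = (6.5 − 2)/5 = 0.9.
Left endpoints: 2, 2.9, 3.8, 4.7, 5.6.
g(2) = 16, g(2.9) = 29.23, g(3.8) = 47.32, g(4.7) = 70.27, g(5.6) = 98.08.
Sum = Δs · [g(2) + g(2.9) + g(3.8) + g(4.7) + g(5.6)].
Sum = 234.81.

234.81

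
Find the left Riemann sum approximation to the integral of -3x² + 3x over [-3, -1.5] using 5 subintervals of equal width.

-37.53

Δx = (-1.5 − (-3))/5 = 0.3.
Left endpoints: -3, -2.7, -2.4, -2.1, -1.8.
f(-3) = -36, f(-2.7) = -29.97, f(-2.4) = -24.48, f(-2.1) = -19.53, f(-1.8) = -15.12.
Sum = Δx · [f(-3) + f(-2.7) + f(-2.4) + f(-2.1) + f(-1.8)].
Sum = -37.53.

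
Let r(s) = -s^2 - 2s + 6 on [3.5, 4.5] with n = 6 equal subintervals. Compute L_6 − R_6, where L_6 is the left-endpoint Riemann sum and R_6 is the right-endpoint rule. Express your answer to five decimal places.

L_6 ≈ -17.2546296.
R_6 ≈ -18.9212963.
L_6 − R_6 ≈ 1.66667.

1.66667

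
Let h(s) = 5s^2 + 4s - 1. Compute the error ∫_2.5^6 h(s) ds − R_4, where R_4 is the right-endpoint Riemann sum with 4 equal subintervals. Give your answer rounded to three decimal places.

-73.436

Exact integral: ∫_2.5^6 h(s) ds ≈ 389.95833.
R_4 = 463.39453125.
Error ≈ 389.95833 − 463.39453125 ≈ -73.436.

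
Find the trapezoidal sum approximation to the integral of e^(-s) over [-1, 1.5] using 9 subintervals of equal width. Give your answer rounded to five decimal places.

Δs = (1.5 − (-1))/9 = 5/18.
f(-1) ≈ 2.71828, f(-13/18) ≈ 2.05900, f(-4/9) ≈ 1.55962, f(-1/6) ≈ 1.18136, f(1/9) ≈ 0.89484, f(7/18) ≈ 0.67781, f(2/3) ≈ 0.51342, f(17/18) ≈ 0.38890, f(11/9) ≈ 0.29457, f(1.5) ≈ 0.22313.
T_9 = (Δs/2)·[f(s_0) + 2f(s_1) + ... + 2f(s_{8}) + f(s_9)].
Sum ≈ 2.51118.

2.51118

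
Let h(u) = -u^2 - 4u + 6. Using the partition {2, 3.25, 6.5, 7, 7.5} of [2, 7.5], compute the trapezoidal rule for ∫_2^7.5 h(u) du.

Subinterval widths: 1.25, 3.25, 0.5, 0.5.
h(2) = -6, h(3.25) = -17.5625, h(6.5) = -62.25, h(7) = -71, h(7.5) = -80.25.
On each subinterval the trapezoid contributes (Δu_i/2)·[h(u_{i-1}) + h(u_i)].
Sum = -215.546875.

-215.546875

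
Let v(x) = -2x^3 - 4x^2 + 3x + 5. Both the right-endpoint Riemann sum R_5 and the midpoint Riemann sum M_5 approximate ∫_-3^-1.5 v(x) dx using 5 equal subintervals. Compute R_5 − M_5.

R_5 = 1.695.
M_5 = 3.736875.
R_5 − M_5 = -2.041875.

-2.041875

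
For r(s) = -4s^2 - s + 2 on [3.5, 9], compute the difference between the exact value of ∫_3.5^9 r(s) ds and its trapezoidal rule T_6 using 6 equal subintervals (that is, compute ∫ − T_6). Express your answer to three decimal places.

Exact integral: ∫_3.5^9 r(s) ds ≈ -938.20833.
T_6 ≈ -941.28935.
Error ≈ -938.20833 − (-941.28935) ≈ 3.081.

3.081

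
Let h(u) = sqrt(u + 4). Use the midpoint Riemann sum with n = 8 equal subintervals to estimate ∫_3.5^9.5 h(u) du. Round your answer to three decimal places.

Δu = (9.5 − 3.5)/8 = 0.75.
Midpoints: 3.875, 4.625, 5.375, 6.125, 6.875, 7.625, 8.375, 9.125.
h(3.875) ≈ 2.806, h(4.625) ≈ 2.937, h(5.375) ≈ 3.062, h(6.125) ≈ 3.182, h(6.875) ≈ 3.298, h(7.625) ≈ 3.410, h(8.375) ≈ 3.518, h(9.125) ≈ 3.623.
Sum = Δu · [h(3.875) + h(4.625) + h(5.375) + ...].
Sum ≈ 19.376.

19.376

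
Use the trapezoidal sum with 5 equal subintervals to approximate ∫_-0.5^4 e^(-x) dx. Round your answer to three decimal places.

1.739

Δx = (4 − (-0.5))/5 = 0.9.
f(-0.5) ≈ 1.649, f(0.4) ≈ 0.670, f(1.3) ≈ 0.273, f(2.2) ≈ 0.111, f(3.1) ≈ 0.045, f(4) ≈ 0.018.
T_5 = (Δx/2)·[f(x_0) + 2f(x_1) + ... + 2f(x_{4}) + f(x_5)].
Sum ≈ 1.739.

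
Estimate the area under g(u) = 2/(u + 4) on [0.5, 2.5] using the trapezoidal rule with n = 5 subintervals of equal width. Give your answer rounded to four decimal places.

Δu = (2.5 − 0.5)/5 = 0.4.
g(0.5) = 4/9, g(0.9) = 20/49, g(1.3) = 20/53, g(1.7) = 20/57, g(2.1) = 20/61, g(2.5) = 4/13.
T_5 = (Δu/2)·[g(u_0) + 2g(u_1) + ... + 2g(u_{4}) + g(u_5)].
Sum ≈ 0.7361.

0.7361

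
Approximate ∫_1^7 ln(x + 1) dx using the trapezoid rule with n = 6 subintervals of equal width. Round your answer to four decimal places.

Δx = (7 − 1)/6 = 1.
f(1) ≈ 0.6931, f(2) ≈ 1.0986, f(3) ≈ 1.3863, f(4) ≈ 1.6094, f(5) ≈ 1.7918, f(6) ≈ 1.9459, f(7) ≈ 2.0794.
T_6 = (Δx/2)·[f(x_0) + 2f(x_1) + ... + 2f(x_{5}) + f(x_6)].
Sum ≈ 9.2183.

9.2183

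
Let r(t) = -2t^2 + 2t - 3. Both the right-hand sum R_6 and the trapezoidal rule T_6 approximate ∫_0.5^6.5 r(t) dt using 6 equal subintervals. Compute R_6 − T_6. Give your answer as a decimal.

-36

R_6 = -197.
T_6 = -161.
R_6 − T_6 = -36.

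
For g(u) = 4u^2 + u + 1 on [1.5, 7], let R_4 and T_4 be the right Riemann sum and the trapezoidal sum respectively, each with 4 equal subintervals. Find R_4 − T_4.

132.34375

R_4 = 620.984375.
T_4 = 488.640625.
R_4 − T_4 = 132.34375.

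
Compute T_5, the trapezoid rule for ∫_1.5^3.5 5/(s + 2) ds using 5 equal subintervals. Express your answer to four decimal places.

2.2632

Δs = (3.5 − 1.5)/5 = 0.4.
f(1.5) = 10/7, f(1.9) = 50/39, f(2.3) = 50/43, f(2.7) = 50/47, f(3.1) = 50/51, f(3.5) = 10/11.
T_5 = (Δs/2)·[f(s_0) + 2f(s_1) + ... + 2f(s_{4}) + f(s_5)].
Sum ≈ 2.2632.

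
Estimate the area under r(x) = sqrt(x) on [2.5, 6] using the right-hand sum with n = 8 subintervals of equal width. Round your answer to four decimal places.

7.3509

Δx = (6 − 2.5)/8 = 0.4375.
Right endpoints: 2.9375, 3.375, 3.8125, 4.25, 4.6875, 5.125, 5.5625, 6.
r(2.9375) ≈ 1.7139, r(3.375) ≈ 1.8371, r(3.8125) ≈ 1.9526, r(4.25) ≈ 2.0616, r(4.6875) ≈ 2.1651, r(5.125) ≈ 2.2638, r(5.5625) ≈ 2.3585, r(6) ≈ 2.4495.
Sum = Δx · [r(2.9375) + r(3.375) + r(3.8125) + ...].
Sum ≈ 7.3509.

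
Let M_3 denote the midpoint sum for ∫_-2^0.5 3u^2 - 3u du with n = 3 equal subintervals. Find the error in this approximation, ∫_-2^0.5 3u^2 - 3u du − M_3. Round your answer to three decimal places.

0.434

Exact integral: ∫_-2^0.5 f(u) du = 13.75.
M_3 ≈ 13.31597.
Error ≈ 13.75 − 13.31597 ≈ 0.434.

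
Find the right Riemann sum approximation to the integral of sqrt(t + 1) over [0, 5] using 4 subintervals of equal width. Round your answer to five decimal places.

Δt = (5 − 0)/4 = 1.25.
Right endpoints: 1.25, 2.5, 3.75, 5.
f(1.25) ≈ 1.50000, f(2.5) ≈ 1.87083, f(3.75) ≈ 2.17945, f(5) ≈ 2.44949.
Sum = Δt · [f(1.25) + f(2.5) + f(3.75) + f(5)].
Sum ≈ 9.99971.

9.99971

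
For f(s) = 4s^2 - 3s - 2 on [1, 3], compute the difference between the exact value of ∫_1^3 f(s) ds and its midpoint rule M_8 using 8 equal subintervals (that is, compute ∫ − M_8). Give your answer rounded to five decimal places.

0.04167

Exact integral: ∫_1^3 f(s) ds ≈ 18.6666667.
M_8 = 18.625.
Error ≈ 18.6666667 − 18.625 ≈ 0.04167.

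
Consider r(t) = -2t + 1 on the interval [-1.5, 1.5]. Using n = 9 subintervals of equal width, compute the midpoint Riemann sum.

Δt = (1.5 − (-1.5))/9 = 1/3.
Midpoints: -4/3, -1, -2/3, -1/3, 0, 1/3, 2/3, 1, 4/3.
r(-4/3) = 11/3, r(-1) = 3, r(-2/3) = 7/3, r(-1/3) = 5/3, r(0) = 1, r(1/3) = 1/3, r(2/3) = -1/3, r(1) = -1, r(4/3) = -5/3.
Sum = Δt · [r(-4/3) + r(-1) + r(-2/3) + ...].
Sum = 3.

3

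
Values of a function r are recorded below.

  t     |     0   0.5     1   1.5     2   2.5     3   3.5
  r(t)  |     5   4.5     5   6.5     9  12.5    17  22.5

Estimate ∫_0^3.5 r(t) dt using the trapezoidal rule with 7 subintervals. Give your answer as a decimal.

Δt = 0.5.
T_7 = (0.5/2)·[5 + 2·4.5 + 2·5 + 2·6.5 + 2·9 + 2·12.5 + 2·17 + 22.5] = 34.125.

34.125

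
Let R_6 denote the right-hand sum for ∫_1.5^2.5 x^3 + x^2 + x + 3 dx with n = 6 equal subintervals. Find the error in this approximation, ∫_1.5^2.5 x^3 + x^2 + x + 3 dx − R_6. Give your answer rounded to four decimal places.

-1.4699

Exact integral: ∫_1.5^2.5 f(x) dx ≈ 17.583333.
R_6 ≈ 19.053241.
Error ≈ 17.583333 − 19.053241 ≈ -1.4699.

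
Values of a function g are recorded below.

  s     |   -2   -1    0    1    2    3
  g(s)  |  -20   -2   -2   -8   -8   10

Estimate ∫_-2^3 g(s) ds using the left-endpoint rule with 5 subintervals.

-40

Δs = 1.
Sum = 1·[(-20) + (-2) + (-2) + (-8) + (-8)] = -40.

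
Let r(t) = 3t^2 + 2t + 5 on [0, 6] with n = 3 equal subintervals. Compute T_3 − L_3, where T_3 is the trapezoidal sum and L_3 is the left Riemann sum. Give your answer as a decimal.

T_3 = 294.
L_3 = 174.
T_3 − L_3 = 120.

120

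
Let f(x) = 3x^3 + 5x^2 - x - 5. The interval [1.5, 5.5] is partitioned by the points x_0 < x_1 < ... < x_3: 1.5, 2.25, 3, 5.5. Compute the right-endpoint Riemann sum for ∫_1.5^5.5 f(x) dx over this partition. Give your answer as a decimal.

Subinterval widths: 0.75, 0.75, 2.5.
Right endpoints: 2.25, 3, 5.5.
f(2.25) = 52.234375, f(3) = 118, f(5.5) = 639.875.
Sum = Σ Δx_i · f(x_i).
Sum = 1727.36328125.

1727.36328125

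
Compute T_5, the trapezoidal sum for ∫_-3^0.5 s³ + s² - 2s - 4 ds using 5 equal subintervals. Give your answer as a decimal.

-17.22875

Δs = (0.5 − (-3))/5 = 0.7.
f(-3) = -16, f(-2.3) = -6.277, f(-1.6) = -2.336, f(-0.9) = -2.119, f(-0.2) = -3.568, f(0.5) = -4.625.
T_5 = (Δs/2)·[f(s_0) + 2f(s_1) + ... + 2f(s_{4}) + f(s_5)].
Sum = -17.22875.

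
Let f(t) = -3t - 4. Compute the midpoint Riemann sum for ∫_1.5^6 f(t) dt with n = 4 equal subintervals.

-68.625

Δt = (6 − 1.5)/4 = 1.125.
Midpoints: 2.0625, 3.1875, 4.3125, 5.4375.
f(2.0625) = -10.1875, f(3.1875) = -13.5625, f(4.3125) = -16.9375, f(5.4375) = -20.3125.
Sum = Δt · [f(2.0625) + f(3.1875) + f(4.3125) + f(5.4375)].
Sum = -68.625.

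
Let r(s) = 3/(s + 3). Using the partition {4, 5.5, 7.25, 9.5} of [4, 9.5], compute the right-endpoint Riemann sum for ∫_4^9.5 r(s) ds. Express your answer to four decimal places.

Subinterval widths: 1.5, 1.75, 2.25.
Right endpoints: 5.5, 7.25, 9.5.
r(5.5) = 6/17, r(7.25) = 12/41, r(9.5) = 0.24.
Sum = Σ Δs_i · r(s_i).
Sum ≈ 1.5816.

1.5816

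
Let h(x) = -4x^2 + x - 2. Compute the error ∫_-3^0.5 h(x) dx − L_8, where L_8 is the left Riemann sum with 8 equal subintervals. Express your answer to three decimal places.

8.868

Exact integral: ∫_-3^0.5 h(x) dx ≈ -47.54167.
L_8 = -56.41015625.
Error ≈ -47.54167 − (-56.41015625) ≈ 8.868.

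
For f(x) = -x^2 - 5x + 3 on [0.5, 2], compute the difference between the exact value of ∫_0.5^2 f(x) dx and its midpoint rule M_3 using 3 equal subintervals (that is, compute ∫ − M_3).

Exact integral: ∫_0.5^2 f(x) dx = -7.5.
M_3 = -7.46875.
Error = -7.5 − (-7.46875) = -0.03125.

-0.03125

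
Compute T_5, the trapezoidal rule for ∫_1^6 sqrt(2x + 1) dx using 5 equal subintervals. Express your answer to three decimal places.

Δx = (6 − 1)/5 = 1.
f(1) ≈ 1.732, f(2) ≈ 2.236, f(3) ≈ 2.646, f(4) ≈ 3.000, f(5) ≈ 3.317, f(6) ≈ 3.606.
T_5 = (Δx/2)·[f(x_0) + 2f(x_1) + ... + 2f(x_{4}) + f(x_5)].
Sum ≈ 13.867.

13.867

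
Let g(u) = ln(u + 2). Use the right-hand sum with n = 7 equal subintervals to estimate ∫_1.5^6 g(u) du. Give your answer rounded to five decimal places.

8.01106

Δu = (6 − 1.5)/7 = 9/14.
Right endpoints: 15/7, 39/14, 24/7, 57/14, 33/7, 75/14, 6.
g(15/7) ≈ 1.42139, g(39/14) ≈ 1.56564, g(24/7) ≈ 1.69168, g(57/14) ≈ 1.80359, g(33/7) ≈ 1.90424, g(75/14) ≈ 1.99567, g(6) ≈ 2.07944.
Sum = Δu · [g(15/7) + g(39/14) + g(24/7) + ...].
Sum ≈ 8.01106.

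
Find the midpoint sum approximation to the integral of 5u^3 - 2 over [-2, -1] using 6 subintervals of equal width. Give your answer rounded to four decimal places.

Δu = (-1 − (-2))/6 = 1/6.
Midpoints: -23/12, -1.75, -19/12, -17/12, -1.25, -13/12.
f(-23/12) = -64291/1728, f(-1.75) = -28.796875, f(-19/12) = -37751/1728, f(-17/12) = -28021/1728, f(-1.25) = -11.765625, f(-13/12) = -14441/1728.
Sum = Δu · [f(-23/12) + f(-1.75) + f(-19/12) + ...].
Sum ≈ -20.6979.

-20.6979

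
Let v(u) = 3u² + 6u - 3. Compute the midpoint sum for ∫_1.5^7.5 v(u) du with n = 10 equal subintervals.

Δu = (7.5 − 1.5)/10 = 0.6.
Midpoints: 1.8, 2.4, 3, 3.6, 4.2, 4.8, 5.4, 6, 6.6, 7.2.
v(1.8) = 17.52, v(2.4) = 28.68, v(3) = 42, v(3.6) = 57.48, v(4.2) = 75.12, v(4.8) = 94.92, v(5.4) = 116.88, v(6) = 141, v(6.6) = 167.28, v(7.2) = 195.72.
Sum = Δu · [v(1.8) + v(2.4) + v(3) + ...].
Sum = 561.96.

561.96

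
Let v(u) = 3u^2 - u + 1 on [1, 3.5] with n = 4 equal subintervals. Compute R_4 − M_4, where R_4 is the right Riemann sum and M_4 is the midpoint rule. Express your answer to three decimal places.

R_4 = 49.00390625.
M_4 ≈ 38.50586.
R_4 − M_4 ≈ 10.498.

10.498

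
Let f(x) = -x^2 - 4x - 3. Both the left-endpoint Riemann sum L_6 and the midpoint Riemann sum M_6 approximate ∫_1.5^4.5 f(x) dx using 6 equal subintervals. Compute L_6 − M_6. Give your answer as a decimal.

L_6 = -66.875.
M_6 = -74.1875.
L_6 − M_6 = 7.3125.

7.3125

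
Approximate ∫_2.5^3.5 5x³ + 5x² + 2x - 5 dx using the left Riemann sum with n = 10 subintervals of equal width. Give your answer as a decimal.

Δx = (3.5 − 2.5)/10 = 0.1.
Left endpoints: 2.5, 2.6, 2.7, 2.8, 2.9, 3, 3.1, 3.2, 3.3, 3.4.
f(2.5) = 109.375, f(2.6) = 121.88, f(2.7) = 135.265, f(2.8) = 149.56, f(2.9) = 164.795, f(3) = 181, f(3.1) = 198.205, f(3.2) = 216.44, f(3.3) = 235.735, f(3.4) = 256.12.
Sum = Δx · [f(2.5) + f(2.6) + f(2.7) + ...].
Sum = 176.8375.

176.8375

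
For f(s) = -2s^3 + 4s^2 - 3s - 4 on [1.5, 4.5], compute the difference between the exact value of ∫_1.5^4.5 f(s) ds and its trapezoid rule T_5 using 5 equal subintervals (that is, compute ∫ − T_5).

Exact integral: ∫_1.5^4.5 f(s) ds = -124.5.
T_5 = -127.02.
Error = -124.5 − (-127.02) = 2.52.

2.52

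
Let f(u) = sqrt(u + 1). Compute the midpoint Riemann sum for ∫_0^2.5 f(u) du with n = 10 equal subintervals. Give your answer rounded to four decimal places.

3.6992

Δu = (2.5 − 0)/10 = 0.25.
Midpoints: 0.125, 0.375, 0.625, 0.875, 1.125, 1.375, 1.625, 1.875, 2.125, 2.375.
f(0.125) ≈ 1.0607, f(0.375) ≈ 1.1726, f(0.625) ≈ 1.2748, f(0.875) ≈ 1.3693, f(1.125) ≈ 1.4577, f(1.375) ≈ 1.5411, f(1.625) ≈ 1.6202, f(1.875) ≈ 1.6956, f(2.125) ≈ 1.7678, f(2.375) ≈ 1.8371.
Sum = Δu · [f(0.125) + f(0.375) + f(0.625) + ...].
Sum ≈ 3.6992.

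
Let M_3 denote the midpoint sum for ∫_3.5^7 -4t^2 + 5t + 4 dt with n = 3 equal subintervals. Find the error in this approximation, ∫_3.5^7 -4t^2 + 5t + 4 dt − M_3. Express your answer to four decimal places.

-1.5880

Exact integral: ∫_3.5^7 f(t) dt ≈ -294.291667.
M_3 ≈ -292.703704.
Error ≈ -294.291667 − (-292.703704) ≈ -1.5880.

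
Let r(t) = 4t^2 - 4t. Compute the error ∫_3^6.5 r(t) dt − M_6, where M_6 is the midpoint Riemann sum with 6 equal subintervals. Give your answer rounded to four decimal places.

Exact integral: ∫_3^6.5 r(t) dt ≈ 263.666667.
M_6 ≈ 263.269676.
Error ≈ 263.666667 − 263.269676 ≈ 0.3970.

0.3970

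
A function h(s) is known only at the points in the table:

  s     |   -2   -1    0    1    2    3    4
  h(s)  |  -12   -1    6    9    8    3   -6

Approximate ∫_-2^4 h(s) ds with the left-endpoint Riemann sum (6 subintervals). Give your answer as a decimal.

Δs = 1.
Sum = 1·[(-12) + (-1) + 6 + 9 + 8 + 3] = 13.

13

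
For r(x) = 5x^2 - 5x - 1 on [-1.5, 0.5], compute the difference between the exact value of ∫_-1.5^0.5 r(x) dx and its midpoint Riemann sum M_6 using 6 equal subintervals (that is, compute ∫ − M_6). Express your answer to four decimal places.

0.0926

Exact integral: ∫_-1.5^0.5 r(x) dx ≈ 8.833333.
M_6 ≈ 8.740741.
Error ≈ 8.833333 − 8.740741 ≈ 0.0926.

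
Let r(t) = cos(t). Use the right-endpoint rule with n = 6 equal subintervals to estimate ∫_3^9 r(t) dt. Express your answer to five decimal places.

0.28746

Δt = (9 − 3)/6 = 1.
Right endpoints: 4, 5, 6, 7, 8, 9.
r(4) ≈ -0.65364, r(5) ≈ 0.28366, r(6) ≈ 0.96017, r(7) ≈ 0.75390, r(8) ≈ -0.14550, r(9) ≈ -0.91113.
Sum = Δt · [r(4) + r(5) + r(6) + ...].
Sum ≈ 0.28746.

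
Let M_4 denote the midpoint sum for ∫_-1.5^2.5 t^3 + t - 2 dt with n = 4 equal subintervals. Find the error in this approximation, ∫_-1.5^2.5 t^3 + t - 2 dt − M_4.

Exact integral: ∫_-1.5^2.5 f(t) dt = 2.5.
M_4 = 2.
Error = 2.5 − 2 = 0.5.

0.5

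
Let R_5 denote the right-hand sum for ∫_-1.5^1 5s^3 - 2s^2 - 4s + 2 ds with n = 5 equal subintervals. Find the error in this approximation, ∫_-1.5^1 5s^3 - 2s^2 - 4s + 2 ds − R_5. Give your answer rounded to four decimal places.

-2.9948

Exact integral: ∫_-1.5^1 f(s) ds ≈ -0.494792.
R_5 = 2.5.
Error ≈ -0.494792 − 2.5 ≈ -2.9948.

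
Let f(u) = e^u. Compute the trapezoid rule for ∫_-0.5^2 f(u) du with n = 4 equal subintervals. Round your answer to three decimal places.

7.002

Δu = (2 − (-0.5))/4 = 0.625.
f(-0.5) ≈ 0.607, f(0.125) ≈ 1.133, f(0.75) ≈ 2.117, f(1.375) ≈ 3.955, f(2) ≈ 7.389.
T_4 = (Δu/2)·[f(u_0) + 2f(u_1) + 2f(u_2) + 2f(u_3) + f(u_4)].
Sum ≈ 7.002.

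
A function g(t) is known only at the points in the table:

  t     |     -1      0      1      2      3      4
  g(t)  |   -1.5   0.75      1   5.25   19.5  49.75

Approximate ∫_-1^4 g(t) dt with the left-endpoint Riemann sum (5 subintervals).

25

Δt = 1.
Sum = 1·[(-1.5) + 0.75 + 1 + 5.25 + 19.5] = 25.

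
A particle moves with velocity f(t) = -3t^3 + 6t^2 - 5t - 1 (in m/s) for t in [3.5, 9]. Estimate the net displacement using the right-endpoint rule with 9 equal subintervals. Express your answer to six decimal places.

-4141.839506

Δt = (9 − 3.5)/9 = 11/18.
Right endpoints: 37/9, 85/18, 16/3, 107/18, 59/9, 43/6, 70/9, 151/18, 9.
f(37/9) = -31249/243, f(85/18) = -401869/1944, f(16/3) = -2809/9, f(107/18) = -872603/1944, f(59/9) = -150929/243, f(43/6) = -59971/72, f(70/9) = -264493/243, f(151/18) = -2705599/1944, f(9) = -1747.
Sum = Δt · [f(37/9) + f(85/18) + f(16/3) + ...].
Sum ≈ -4141.839506.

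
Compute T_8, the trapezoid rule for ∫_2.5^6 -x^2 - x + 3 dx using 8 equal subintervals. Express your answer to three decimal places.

-71.278

Δx = (6 − 2.5)/8 = 0.4375.
f(2.5) = -5.75, f(2.9375) = -8.56640625, f(3.375) = -11.765625, f(3.8125) = -15.34765625, f(4.25) = -19.3125, f(4.6875) = -23.66015625, f(5.125) = -28.390625, f(5.5625) = -33.50390625, f(6) = -39.
T_8 = (Δx/2)·[f(x_0) + 2f(x_1) + ... + 2f(x_{7}) + f(x_8)].
Sum ≈ -71.278.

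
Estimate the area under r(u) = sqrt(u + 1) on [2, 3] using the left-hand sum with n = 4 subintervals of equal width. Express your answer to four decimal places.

1.8355

Δu = (3 − 2)/4 = 0.25.
Left endpoints: 2, 2.25, 2.5, 2.75.
r(2) ≈ 1.7321, r(2.25) ≈ 1.8028, r(2.5) ≈ 1.8708, r(2.75) ≈ 1.9365.
Sum = Δu · [r(2) + r(2.25) + r(2.5) + r(2.75)].
Sum ≈ 1.8355.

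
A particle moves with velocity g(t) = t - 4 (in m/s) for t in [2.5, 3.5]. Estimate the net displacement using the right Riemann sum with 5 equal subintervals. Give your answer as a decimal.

Δt = (3.5 − 2.5)/5 = 0.2.
Right endpoints: 2.7, 2.9, 3.1, 3.3, 3.5.
g(2.7) = -1.3, g(2.9) = -1.1, g(3.1) = -0.9, g(3.3) = -0.7, g(3.5) = -0.5.
Sum = Δt · [g(2.7) + g(2.9) + g(3.1) + g(3.3) + g(3.5)].
Sum = -0.9.

-0.9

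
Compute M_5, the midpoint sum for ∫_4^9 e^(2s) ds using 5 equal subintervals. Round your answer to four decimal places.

27934360.7437

Δs = (9 − 4)/5 = 1.
Midpoints: 4.5, 5.5, 6.5, 7.5, 8.5.
f(4.5) ≈ 8103.0839, f(5.5) ≈ 59874.1417, f(6.5) ≈ 442413.3920, f(7.5) ≈ 3269017.3725, f(8.5) ≈ 24154952.7536.
Sum = Δs · [f(4.5) + f(5.5) + f(6.5) + f(7.5) + f(8.5)].
Sum ≈ 27934360.7437.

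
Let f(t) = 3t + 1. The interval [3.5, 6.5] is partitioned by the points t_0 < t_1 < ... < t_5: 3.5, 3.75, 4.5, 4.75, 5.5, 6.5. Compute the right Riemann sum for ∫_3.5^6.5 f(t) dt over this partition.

Subinterval widths: 0.25, 0.75, 0.25, 0.75, 1.
Right endpoints: 3.75, 4.5, 4.75, 5.5, 6.5.
f(3.75) = 12.25, f(4.5) = 14.5, f(4.75) = 15.25, f(5.5) = 17.5, f(6.5) = 20.5.
Sum = Σ Δt_i · f(t_i).
Sum = 51.375.

51.375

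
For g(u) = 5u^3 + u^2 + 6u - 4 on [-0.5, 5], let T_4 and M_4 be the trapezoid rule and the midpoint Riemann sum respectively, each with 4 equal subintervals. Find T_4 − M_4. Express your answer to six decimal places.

90.336426

T_4 ≈ 935.35449219.
M_4 ≈ 845.01806641.
T_4 − M_4 ≈ 90.336426.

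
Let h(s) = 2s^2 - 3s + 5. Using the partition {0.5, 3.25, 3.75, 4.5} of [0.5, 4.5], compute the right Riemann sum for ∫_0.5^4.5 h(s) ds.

Subinterval widths: 2.75, 0.5, 0.75.
Right endpoints: 3.25, 3.75, 4.5.
h(3.25) = 16.375, h(3.75) = 21.875, h(4.5) = 32.
Sum = Σ Δs_i · h(s_i).
Sum = 79.96875.

79.96875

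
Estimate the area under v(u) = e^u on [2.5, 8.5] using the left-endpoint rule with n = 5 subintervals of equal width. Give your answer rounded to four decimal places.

Δu = (8.5 − 2.5)/5 = 1.2.
Left endpoints: 2.5, 3.7, 4.9, 6.1, 7.3.
v(2.5) ≈ 12.1825, v(3.7) ≈ 40.4473, v(4.9) ≈ 134.2898, v(6.1) ≈ 445.8578, v(7.3) ≈ 1480.2999.
Sum = Δu · [v(2.5) + v(3.7) + v(4.9) + v(6.1) + v(7.3)].
Sum ≈ 2535.6927.

2535.6927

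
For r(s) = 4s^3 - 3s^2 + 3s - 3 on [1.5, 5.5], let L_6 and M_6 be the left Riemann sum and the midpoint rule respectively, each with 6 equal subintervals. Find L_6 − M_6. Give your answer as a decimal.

L_6 ≈ 595.22222.
M_6 ≈ 771.22222.
L_6 − M_6 = -176.

-176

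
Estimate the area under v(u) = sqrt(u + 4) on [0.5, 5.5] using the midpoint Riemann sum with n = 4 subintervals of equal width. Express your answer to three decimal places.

Δu = (5.5 − 0.5)/4 = 1.25.
Midpoints: 1.125, 2.375, 3.625, 4.875.
v(1.125) ≈ 2.264, v(2.375) ≈ 2.525, v(3.625) ≈ 2.761, v(4.875) ≈ 2.979.
Sum = Δu · [v(1.125) + v(2.375) + v(3.625) + v(4.875)].
Sum ≈ 13.161.

13.161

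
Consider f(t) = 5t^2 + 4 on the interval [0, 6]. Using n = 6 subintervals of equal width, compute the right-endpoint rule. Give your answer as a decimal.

479

Δt = (6 − 0)/6 = 1.
Right endpoints: 1, 2, 3, 4, 5, 6.
f(1) = 9, f(2) = 24, f(3) = 49, f(4) = 84, f(5) = 129, f(6) = 184.
Sum = Δt · [f(1) + f(2) + f(3) + ...].
Sum = 479.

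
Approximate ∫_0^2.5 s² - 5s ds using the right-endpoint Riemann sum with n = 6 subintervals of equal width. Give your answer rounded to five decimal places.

Δs = (2.5 − 0)/6 = 5/12.
Right endpoints: 5/12, 5/6, 1.25, 5/3, 25/12, 2.5.
f(5/12) = -275/144, f(5/6) = -125/36, f(1.25) = -4.6875, f(5/3) = -50/9, f(25/12) = -875/144, f(2.5) = -6.25.
Sum = Δs · [f(5/12) + f(5/6) + f(1.25) + ...].
Sum ≈ -11.64641.

-11.64641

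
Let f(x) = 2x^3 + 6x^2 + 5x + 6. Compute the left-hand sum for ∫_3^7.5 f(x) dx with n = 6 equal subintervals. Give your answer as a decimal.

Δx = (7.5 − 3)/6 = 0.75.
Left endpoints: 3, 3.75, 4.5, 5.25, 6, 6.75.
f(3) = 129, f(3.75) = 214.59375, f(4.5) = 332.25, f(5.25) = 487.03125, f(6) = 684, f(6.75) = 928.21875.
Sum = Δx · [f(3) + f(3.75) + f(4.5) + ...].
Sum = 2081.3203125.

2081.3203125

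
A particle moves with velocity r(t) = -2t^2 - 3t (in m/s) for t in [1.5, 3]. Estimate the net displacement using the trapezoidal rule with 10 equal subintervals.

-25.88625

Δt = (3 − 1.5)/10 = 0.15.
r(1.5) = -9, r(1.65) = -10.395, r(1.8) = -11.88, r(1.95) = -13.455, r(2.1) = -15.12, r(2.25) = -16.875, r(2.4) = -18.72, r(2.55) = -20.655, r(2.7) = -22.68, r(2.85) = -24.795, r(3) = -27.
T_10 = (Δt/2)·[r(t_0) + 2r(t_1) + ... + 2r(t_{9}) + r(t_10)].
Sum = -25.88625.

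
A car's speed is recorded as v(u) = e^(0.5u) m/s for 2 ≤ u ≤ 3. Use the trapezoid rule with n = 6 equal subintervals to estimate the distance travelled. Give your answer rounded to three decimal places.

3.529

Δu = (3 − 2)/6 = 1/6.
v(2) ≈ 2.718, v(13/6) ≈ 2.955, v(7/3) ≈ 3.211, v(2.5) ≈ 3.490, v(8/3) ≈ 3.794, v(17/6) ≈ 4.123, v(3) ≈ 4.482.
T_6 = (Δu/2)·[v(u_0) + 2v(u_1) + ... + 2v(u_{5}) + v(u_6)].
Sum ≈ 3.529.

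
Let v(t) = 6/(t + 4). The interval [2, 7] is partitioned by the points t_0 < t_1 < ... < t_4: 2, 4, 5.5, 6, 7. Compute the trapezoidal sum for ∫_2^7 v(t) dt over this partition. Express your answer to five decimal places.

Subinterval widths: 2, 1.5, 0.5, 1.
v(2) = 1, v(4) = 0.75, v(5.5) = 12/19, v(6) = 0.6, v(7) = 6/11.
On each subinterval the trapezoid contributes (Δt_i/2)·[v(t_{i-1}) + v(t_i)].
Sum ≈ 3.66681.

3.66681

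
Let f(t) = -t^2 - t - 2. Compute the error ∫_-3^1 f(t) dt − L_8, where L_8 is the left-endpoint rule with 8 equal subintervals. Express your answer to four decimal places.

1.1667

Exact integral: ∫_-3^1 f(t) dt ≈ -13.333333.
L_8 = -14.5.
Error ≈ -13.333333 − (-14.5) ≈ 1.1667.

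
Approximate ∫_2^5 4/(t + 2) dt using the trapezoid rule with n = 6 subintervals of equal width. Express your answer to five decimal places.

Δt = (5 − 2)/6 = 0.5.
f(2) = 1, f(2.5) = 8/9, f(3) = 0.8, f(3.5) = 8/11, f(4) = 2/3, f(4.5) = 8/13, f(5) = 4/7.
T_6 = (Δt/2)·[f(t_0) + 2f(t_1) + ... + 2f(t_{5}) + f(t_6)].
Sum ≈ 2.24196.

2.24196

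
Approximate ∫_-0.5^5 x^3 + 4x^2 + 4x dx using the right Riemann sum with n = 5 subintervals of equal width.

Δx = (5 − (-0.5))/5 = 1.1.
Right endpoints: 0.6, 1.7, 2.8, 3.9, 5.
f(0.6) = 4.056, f(1.7) = 23.273, f(2.8) = 64.512, f(3.9) = 135.759, f(5) = 245.
Sum = Δx · [f(0.6) + f(1.7) + f(2.8) + f(3.9) + f(5)].
Sum = 519.86.

519.86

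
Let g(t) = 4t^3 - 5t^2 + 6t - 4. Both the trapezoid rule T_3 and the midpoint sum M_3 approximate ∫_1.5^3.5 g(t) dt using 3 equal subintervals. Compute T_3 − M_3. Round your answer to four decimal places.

T_3 ≈ 104.870370.
M_3 ≈ 99.314815.
T_3 − M_3 ≈ 5.5556.

5.5556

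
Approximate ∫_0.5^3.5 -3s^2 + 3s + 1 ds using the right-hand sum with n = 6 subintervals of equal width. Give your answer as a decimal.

-28.875

Δs = (3.5 − 0.5)/6 = 0.5.
Right endpoints: 1, 1.5, 2, 2.5, 3, 3.5.
f(1) = 1, f(1.5) = -1.25, f(2) = -5, f(2.5) = -10.25, f(3) = -17, f(3.5) = -25.25.
Sum = Δs · [f(1) + f(1.5) + f(2) + ...].
Sum = -28.875.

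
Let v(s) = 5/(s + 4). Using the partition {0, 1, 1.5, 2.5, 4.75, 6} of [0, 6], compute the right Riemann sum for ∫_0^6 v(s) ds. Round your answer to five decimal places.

4.13449

Subinterval widths: 1, 0.5, 1, 2.25, 1.25.
Right endpoints: 1, 1.5, 2.5, 4.75, 6.
v(1) = 1, v(1.5) = 10/11, v(2.5) = 10/13, v(4.75) = 4/7, v(6) = 0.5.
Sum = Σ Δs_i · v(s_i).
Sum ≈ 4.13449.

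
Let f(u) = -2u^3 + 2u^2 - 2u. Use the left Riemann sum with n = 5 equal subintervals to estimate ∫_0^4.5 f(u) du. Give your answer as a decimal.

Δu = (4.5 − 0)/5 = 0.9.
Left endpoints: 0, 0.9, 1.8, 2.7, 3.6.
f(0) = 0, f(0.9) = -1.638, f(1.8) = -8.784, f(2.7) = -30.186, f(3.6) = -74.592.
Sum = Δu · [f(0) + f(0.9) + f(1.8) + f(2.7) + f(3.6)].
Sum = -103.68.

-103.68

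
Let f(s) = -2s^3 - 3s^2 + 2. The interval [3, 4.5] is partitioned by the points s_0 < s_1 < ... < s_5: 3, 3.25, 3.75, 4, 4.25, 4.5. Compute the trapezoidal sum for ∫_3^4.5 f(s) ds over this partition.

-226.4296875

Subinterval widths: 0.25, 0.5, 0.25, 0.25, 0.25.
f(3) = -79, f(3.25) = -98.34375, f(3.75) = -145.65625, f(4) = -174, f(4.25) = -205.71875, f(4.5) = -241.
On each subinterval the trapezoid contributes (Δs_i/2)·[f(s_{i-1}) + f(s_i)].
Sum = -226.4296875.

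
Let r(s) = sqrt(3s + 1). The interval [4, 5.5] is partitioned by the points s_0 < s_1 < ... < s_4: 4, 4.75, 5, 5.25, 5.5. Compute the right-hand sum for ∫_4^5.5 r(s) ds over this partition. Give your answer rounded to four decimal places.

Subinterval widths: 0.75, 0.25, 0.25, 0.25.
Right endpoints: 4.75, 5, 5.25, 5.5.
r(4.75) ≈ 3.9051, r(5) ≈ 4.0000, r(5.25) ≈ 4.0927, r(5.5) ≈ 4.1833.
Sum = Σ Δs_i · r(s_i).
Sum ≈ 5.9978.

5.9978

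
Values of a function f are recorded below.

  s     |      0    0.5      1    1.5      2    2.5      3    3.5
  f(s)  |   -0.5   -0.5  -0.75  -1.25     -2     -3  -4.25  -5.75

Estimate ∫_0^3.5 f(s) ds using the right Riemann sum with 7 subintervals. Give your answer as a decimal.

Δs = 0.5.
Sum = 0.5·[(-0.5) + (-0.75) + (-1.25) + (-2) + (-3) + (-4.25) + (-5.75)] = -8.75.

-8.75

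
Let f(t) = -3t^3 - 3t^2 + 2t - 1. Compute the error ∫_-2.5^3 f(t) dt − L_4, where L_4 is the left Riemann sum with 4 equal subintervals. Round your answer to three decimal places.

Exact integral: ∫_-2.5^3 f(t) dt = -76.828125.
L_4 ≈ 0.09668.
Error ≈ -76.828125 − 0.09668 ≈ -76.925.

-76.925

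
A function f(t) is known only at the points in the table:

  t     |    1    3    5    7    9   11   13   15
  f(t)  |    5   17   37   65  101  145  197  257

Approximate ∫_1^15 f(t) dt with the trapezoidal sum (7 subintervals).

Δt = 2.
T_7 = (2/2)·[5 + 2·17 + 2·37 + 2·65 + 2·101 + 2·145 + 2·197 + 257] = 1386.

1386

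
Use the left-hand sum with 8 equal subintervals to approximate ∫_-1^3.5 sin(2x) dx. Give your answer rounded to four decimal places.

-0.9625

Δx = (3.5 − (-1))/8 = 0.5625.
Left endpoints: -1, -0.4375, 0.125, 0.6875, 1.25, 1.8125, 2.375, 2.9375.
f(-1) ≈ -0.9093, f(-0.4375) ≈ -0.7675, f(0.125) ≈ 0.2474, f(0.6875) ≈ 0.9809, f(1.25) ≈ 0.5985, f(1.8125) ≈ -0.4648, f(2.375) ≈ -0.9993, f(2.9375) ≈ -0.3969.
Sum = Δx · [f(-1) + f(-0.4375) + f(0.125) + ...].
Sum ≈ -0.9625.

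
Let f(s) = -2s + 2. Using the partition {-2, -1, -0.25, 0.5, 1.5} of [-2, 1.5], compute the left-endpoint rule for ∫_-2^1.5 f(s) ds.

Subinterval widths: 1, 0.75, 0.75, 1.
Left endpoints: -2, -1, -0.25, 0.5.
f(-2) = 6, f(-1) = 4, f(-0.25) = 2.5, f(0.5) = 1.
Sum = Σ Δs_i · f(s_i).
Sum = 11.875.

11.875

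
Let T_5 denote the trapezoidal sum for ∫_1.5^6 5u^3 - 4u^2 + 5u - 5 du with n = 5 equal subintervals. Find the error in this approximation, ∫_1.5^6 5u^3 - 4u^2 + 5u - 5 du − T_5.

Exact integral: ∫_1.5^6 f(u) du = 1392.046875.
T_5 = 1423.78875.
Error = 1392.046875 − 1423.78875 = -31.741875.

-31.741875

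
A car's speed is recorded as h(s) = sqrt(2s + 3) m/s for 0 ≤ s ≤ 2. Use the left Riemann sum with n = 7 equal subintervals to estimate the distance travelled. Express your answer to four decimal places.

4.3095

Δs = (2 − 0)/7 = 2/7.
Left endpoints: 0, 2/7, 4/7, 6/7, 8/7, 10/7, 12/7.
h(0) ≈ 1.7321, h(2/7) ≈ 1.8898, h(4/7) ≈ 2.0354, h(6/7) ≈ 2.1712, h(8/7) ≈ 2.2991, h(10/7) ≈ 2.4202, h(12/7) ≈ 2.5355.
Sum = Δs · [h(0) + h(2/7) + h(4/7) + ...].
Sum ≈ 4.3095.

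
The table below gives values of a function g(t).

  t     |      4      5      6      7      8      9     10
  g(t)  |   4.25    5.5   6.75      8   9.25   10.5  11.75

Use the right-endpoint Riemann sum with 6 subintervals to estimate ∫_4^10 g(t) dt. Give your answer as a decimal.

Δt = 1.
Sum = 1·[5.5 + 6.75 + 8 + 9.25 + 10.5 + 11.75] = 51.75.

51.75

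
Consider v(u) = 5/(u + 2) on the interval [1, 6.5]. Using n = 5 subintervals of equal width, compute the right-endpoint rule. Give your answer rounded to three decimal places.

4.662

Δu = (6.5 − 1)/5 = 1.1.
Right endpoints: 2.1, 3.2, 4.3, 5.4, 6.5.
v(2.1) = 50/41, v(3.2) = 25/26, v(4.3) = 50/63, v(5.4) = 25/37, v(6.5) = 10/17.
Sum = Δu · [v(2.1) + v(3.2) + v(4.3) + v(5.4) + v(6.5)].
Sum ≈ 4.662.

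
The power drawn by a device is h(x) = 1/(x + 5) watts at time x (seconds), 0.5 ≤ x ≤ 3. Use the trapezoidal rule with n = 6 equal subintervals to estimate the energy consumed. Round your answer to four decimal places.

Δx = (3 − 0.5)/6 = 5/12.
h(0.5) = 2/11, h(11/12) = 12/71, h(4/3) = 3/19, h(1.75) = 4/27, h(13/6) = 6/43, h(31/12) = 12/91, h(3) = 0.125.
T_6 = (Δx/2)·[h(x_0) + 2h(x_1) + ... + 2h(x_{5}) + h(x_6)].
Sum ≈ 0.3749.

0.3749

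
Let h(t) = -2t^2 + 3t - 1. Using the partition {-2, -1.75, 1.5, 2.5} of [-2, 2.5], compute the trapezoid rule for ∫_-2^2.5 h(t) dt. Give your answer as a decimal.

-28.65625

Subinterval widths: 0.25, 3.25, 1.
h(-2) = -15, h(-1.75) = -12.375, h(1.5) = -1, h(2.5) = -6.
On each subinterval the trapezoid contributes (Δt_i/2)·[h(t_{i-1}) + h(t_i)].
Sum = -28.65625.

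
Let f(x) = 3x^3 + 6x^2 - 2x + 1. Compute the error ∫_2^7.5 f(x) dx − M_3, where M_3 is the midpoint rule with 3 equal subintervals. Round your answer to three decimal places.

75.100

Exact integral: ∫_2^7.5 f(x) dx = 3142.046875.
M_3 ≈ 3066.94705.
Error ≈ 3142.046875 − 3066.94705 ≈ 75.100.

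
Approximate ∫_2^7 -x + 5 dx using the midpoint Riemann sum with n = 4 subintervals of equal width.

Δx = (7 − 2)/4 = 1.25.
Midpoints: 2.625, 3.875, 5.125, 6.375.
f(2.625) = 2.375, f(3.875) = 1.125, f(5.125) = -0.125, f(6.375) = -1.375.
Sum = Δx · [f(2.625) + f(3.875) + f(5.125) + f(6.375)].
Sum = 2.5.

2.5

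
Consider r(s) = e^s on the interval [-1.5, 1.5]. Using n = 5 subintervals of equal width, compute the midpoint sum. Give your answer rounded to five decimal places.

Δs = (1.5 − (-1.5))/5 = 0.6.
Midpoints: -1.2, -0.6, 0, 0.6, 1.2.
r(-1.2) ≈ 0.30119, r(-0.6) ≈ 0.54881, r(0) ≈ 1.00000, r(0.6) ≈ 1.82212, r(1.2) ≈ 3.32012.
Sum = Δs · [r(-1.2) + r(-0.6) + r(0) + r(0.6) + r(1.2)].
Sum ≈ 4.19534.

4.19534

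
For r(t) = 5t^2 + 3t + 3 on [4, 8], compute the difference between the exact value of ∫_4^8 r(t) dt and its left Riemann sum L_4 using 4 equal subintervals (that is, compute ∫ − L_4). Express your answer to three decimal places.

122.667

Exact integral: ∫_4^8 r(t) dt ≈ 830.66667.
L_4 = 708.
Error ≈ 830.66667 − 708 ≈ 122.667.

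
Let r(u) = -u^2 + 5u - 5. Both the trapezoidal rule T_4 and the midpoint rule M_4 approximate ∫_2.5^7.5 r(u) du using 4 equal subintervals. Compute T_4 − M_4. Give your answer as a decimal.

T_4 = -36.71875.
M_4 = -34.765625.
T_4 − M_4 = -1.953125.

-1.953125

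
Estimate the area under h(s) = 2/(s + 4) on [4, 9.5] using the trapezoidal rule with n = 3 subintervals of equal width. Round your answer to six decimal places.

1.052136

Δs = (9.5 − 4)/3 = 11/6.
h(4) = 0.25, h(35/6) = 12/59, h(23/3) = 6/35, h(9.5) = 4/27.
T_3 = (Δs/2)·[h(s_0) + 2h(s_1) + 2h(s_2) + h(s_3)].
Sum ≈ 1.052136.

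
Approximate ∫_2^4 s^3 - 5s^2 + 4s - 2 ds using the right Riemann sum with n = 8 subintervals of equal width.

-12.75

Δs = (4 − 2)/8 = 0.25.
Right endpoints: 2.25, 2.5, 2.75, 3, 3.25, 3.5, 3.75, 4.
f(2.25) = -6.921875, f(2.5) = -7.625, f(2.75) = -8.015625, f(3) = -8, f(3.25) = -7.484375, f(3.5) = -6.375, f(3.75) = -4.578125, f(4) = -2.
Sum = Δs · [f(2.25) + f(2.5) + f(2.75) + ...].
Sum = -12.75.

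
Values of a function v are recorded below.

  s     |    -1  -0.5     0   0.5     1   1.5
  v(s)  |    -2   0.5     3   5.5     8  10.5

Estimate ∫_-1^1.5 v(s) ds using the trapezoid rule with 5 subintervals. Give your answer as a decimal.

10.625

Δs = 0.5.
T_5 = (0.5/2)·[(-2) + 2·0.5 + 2·3 + 2·5.5 + 2·8 + 10.5] = 10.625.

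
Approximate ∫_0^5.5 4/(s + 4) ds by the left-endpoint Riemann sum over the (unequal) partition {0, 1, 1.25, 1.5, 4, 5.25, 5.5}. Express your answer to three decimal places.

Subinterval widths: 1, 0.25, 0.25, 2.5, 1.25, 0.25.
Left endpoints: 0, 1, 1.25, 1.5, 4, 5.25.
f(0) = 1, f(1) = 0.8, f(1.25) = 16/21, f(1.5) = 8/11, f(4) = 0.5, f(5.25) = 16/37.
Sum = Σ Δs_i · f(s_i).
Sum ≈ 3.942.

3.942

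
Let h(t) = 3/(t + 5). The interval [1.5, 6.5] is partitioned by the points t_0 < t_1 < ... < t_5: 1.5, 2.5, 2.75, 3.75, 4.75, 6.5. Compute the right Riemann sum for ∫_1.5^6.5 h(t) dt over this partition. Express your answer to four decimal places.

Subinterval widths: 1, 0.25, 1, 1, 1.75.
Right endpoints: 2.5, 2.75, 3.75, 4.75, 6.5.
h(2.5) = 0.4, h(2.75) = 12/31, h(3.75) = 12/35, h(4.75) = 4/13, h(6.5) = 6/23.
Sum = Σ Δt_i · h(t_i).
Sum ≈ 1.6038.

1.6038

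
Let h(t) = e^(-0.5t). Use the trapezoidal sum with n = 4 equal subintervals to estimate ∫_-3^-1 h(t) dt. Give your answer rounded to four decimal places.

Δt = (-1 − (-3))/4 = 0.5.
h(-3) ≈ 4.4817, h(-2.5) ≈ 3.4903, h(-2) ≈ 2.7183, h(-1.5) ≈ 2.1170, h(-1) ≈ 1.6487.
T_4 = (Δt/2)·[h(t_0) + 2h(t_1) + 2h(t_2) + 2h(t_3) + h(t_4)].
Sum ≈ 5.6954.

5.6954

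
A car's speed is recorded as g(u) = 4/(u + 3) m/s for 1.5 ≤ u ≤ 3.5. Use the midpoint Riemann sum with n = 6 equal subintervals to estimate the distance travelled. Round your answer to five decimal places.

Δu = (3.5 − 1.5)/6 = 1/3.
Midpoints: 5/3, 2, 7/3, 8/3, 3, 10/3.
g(5/3) = 6/7, g(2) = 0.8, g(7/3) = 0.75, g(8/3) = 12/17, g(3) = 2/3, g(10/3) = 12/19.
Sum = Δu · [g(5/3) + g(2) + g(7/3) + ...].
Sum ≈ 1.47042.

1.47042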